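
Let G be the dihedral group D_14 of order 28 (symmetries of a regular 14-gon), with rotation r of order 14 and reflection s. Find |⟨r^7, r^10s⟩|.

|⟨r^7⟩| = 2 and |⟨r^10s⟩| = 2, so |H| is a multiple of lcm(2, 2) = 2 and divides |G| = 28.
Closing under the operation: H = {e, r^7, r^3s, r^10s}, so |H| = 4.

4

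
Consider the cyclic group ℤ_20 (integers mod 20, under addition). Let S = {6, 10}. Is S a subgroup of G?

No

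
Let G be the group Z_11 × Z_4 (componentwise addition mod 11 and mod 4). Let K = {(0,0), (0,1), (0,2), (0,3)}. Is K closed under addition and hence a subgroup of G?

|K| = 4 divides |G| = 44, consistent with Lagrange.
K contains the identity, every element's inverse is in K, and K is closed under +: it is a subgroup.
In fact K = ⟨(0,1)⟩.

Yes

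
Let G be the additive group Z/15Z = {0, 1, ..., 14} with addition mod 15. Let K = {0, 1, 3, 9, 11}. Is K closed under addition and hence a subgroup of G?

No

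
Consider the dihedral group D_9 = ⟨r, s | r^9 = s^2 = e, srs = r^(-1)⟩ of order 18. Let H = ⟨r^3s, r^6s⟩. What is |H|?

|⟨r^3s⟩| = 2 and |⟨r^6s⟩| = 2, so |H| is a multiple of lcm(2, 2) = 2 and divides |G| = 18.
Closing under the operation: H = {e, r^3, r^6, s, r^3s, r^6s}, so |H| = 6.

6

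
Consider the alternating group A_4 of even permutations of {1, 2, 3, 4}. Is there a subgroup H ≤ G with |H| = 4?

4 | 12. A subgroup of order 4 is {e, (1 2)(3 4), (1 3)(2 4), (1 4)(2 3)}.

Yes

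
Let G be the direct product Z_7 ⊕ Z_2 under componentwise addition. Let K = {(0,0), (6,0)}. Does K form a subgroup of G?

(6,0) ∈ K but its inverse (1,0) ∉ K, so K is not a subgroup.

No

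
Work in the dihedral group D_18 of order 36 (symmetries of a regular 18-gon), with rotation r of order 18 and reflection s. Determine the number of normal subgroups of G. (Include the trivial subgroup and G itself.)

9

G has 45 subgroups. Checking conjugation-invariance by order — order 1: 1/1 normal; order 2: 1/19 normal; order 3: 1/1 normal; order 4: 0/9 normal; order 6: 1/7 normal; order 9: 1/1 normal; order 12: 0/3 normal; order 18: 3/3 normal; order 36: 1/1 normal.
Total normal subgroups: 9.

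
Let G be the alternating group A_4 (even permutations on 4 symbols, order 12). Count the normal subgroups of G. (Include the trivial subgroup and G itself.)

3

G has 10 subgroups. Checking conjugation-invariance by order — order 1: 1/1 normal; order 2: 0/3 normal; order 3: 0/4 normal; order 4: 1/1 normal; order 12: 1/1 normal.
Total normal subgroups: 3.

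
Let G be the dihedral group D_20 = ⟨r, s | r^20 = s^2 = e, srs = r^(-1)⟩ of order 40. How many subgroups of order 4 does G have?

11

|G| = 40 and 4 | 40, so subgroups of order 4 are possible by Lagrange.
The subgroups of order 4 are: {e, r^10, s, r^10s}; {e, r^10, rs, r^11s}; {e, r^10, r^2s, r^12s}; {e, r^10, r^3s, r^13s}; … (11 in all).
So G has 11 subgroups of order 4.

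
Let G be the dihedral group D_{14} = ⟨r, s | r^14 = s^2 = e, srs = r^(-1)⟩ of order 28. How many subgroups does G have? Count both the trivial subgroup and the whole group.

28

|G| = 28, so by Lagrange every subgroup order divides 28. Divisors: 1, 2, 4, 7, 14, 28.
Subgroups by order — order 1: 1; order 2: 15; order 4: 7; order 7: 1; order 14: 3; order 28: 1.
Total: 1 + 15 + 7 + 1 + 3 + 1 = 28.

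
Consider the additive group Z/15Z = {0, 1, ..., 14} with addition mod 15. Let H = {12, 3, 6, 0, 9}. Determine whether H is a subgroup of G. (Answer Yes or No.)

|H| = 5 divides |G| = 15, consistent with Lagrange.
H contains the identity, every element's inverse is in H, and H is closed under +: it is a subgroup.
In fact H = ⟨3⟩.

Yes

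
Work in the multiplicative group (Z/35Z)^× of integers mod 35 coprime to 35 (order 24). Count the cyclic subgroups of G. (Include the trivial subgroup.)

A cyclic subgroup of order d is generated by each of its φ(d) elements of order d, so the cyclic subgroups of order d number (#elements of order d)/φ(d).
Cyclic subgroups by order — order 1: 1; order 2: 3; order 3: 1; order 4: 2; order 6: 3; order 12: 2.
Total: 12.

12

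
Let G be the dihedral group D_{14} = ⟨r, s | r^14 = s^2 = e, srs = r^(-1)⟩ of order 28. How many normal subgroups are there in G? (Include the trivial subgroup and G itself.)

7

G has 28 subgroups. Checking conjugation-invariance by order — order 1: 1/1 normal; order 2: 1/15 normal; order 4: 0/7 normal; order 7: 1/1 normal; order 14: 3/3 normal; order 28: 1/1 normal.
Total normal subgroups: 7.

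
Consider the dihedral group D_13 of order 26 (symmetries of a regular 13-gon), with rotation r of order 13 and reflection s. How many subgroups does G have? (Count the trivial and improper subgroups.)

16

|G| = 26, so by Lagrange every subgroup order divides 26. Divisors: 1, 2, 13, 26.
Subgroups by order — order 1: 1; order 2: 13; order 13: 1; order 26: 1.
Total: 1 + 13 + 1 + 1 = 16.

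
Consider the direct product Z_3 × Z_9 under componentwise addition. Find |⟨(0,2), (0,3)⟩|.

|⟨(0,2)⟩| = 9 and |⟨(0,3)⟩| = 3, so |H| is a multiple of lcm(9, 3) = 9 and divides |G| = 27.
Closing under the operation: H = {(0,0), (0,1), (0,2), (0,3), (0,4), (0,5), (0,6), (0,7), (0,8)}, so |H| = 9.

9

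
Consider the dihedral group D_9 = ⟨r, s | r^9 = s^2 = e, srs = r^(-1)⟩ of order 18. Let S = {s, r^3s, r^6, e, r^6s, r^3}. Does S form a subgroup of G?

|S| = 6 divides |G| = 18, consistent with Lagrange.
S contains the identity, every element's inverse is in S, and S is closed under ·: it is a subgroup.

Yes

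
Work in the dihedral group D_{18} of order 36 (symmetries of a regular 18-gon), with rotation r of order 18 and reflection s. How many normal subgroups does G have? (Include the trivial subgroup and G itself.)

G has 45 subgroups. Checking conjugation-invariance by order — order 1: 1/1 normal; order 2: 1/19 normal; order 3: 1/1 normal; order 4: 0/9 normal; order 6: 1/7 normal; order 9: 1/1 normal; order 12: 0/3 normal; order 18: 3/3 normal; order 36: 1/1 normal.
Total normal subgroups: 9.

9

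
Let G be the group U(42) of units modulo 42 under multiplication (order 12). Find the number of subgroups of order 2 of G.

|G| = 12 and 2 | 12, so subgroups of order 2 are possible by Lagrange.
The subgroups of order 2 are: {1, 13}; {1, 29}; {1, 41}.
So G has 3 subgroups of order 2.

3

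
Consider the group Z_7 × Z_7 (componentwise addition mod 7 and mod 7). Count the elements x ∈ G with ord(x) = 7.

An element (a,b) has order lcm(ord(a), ord(b)); count pairs with lcm equal to 7.
Enumerating gives 48 such elements.

48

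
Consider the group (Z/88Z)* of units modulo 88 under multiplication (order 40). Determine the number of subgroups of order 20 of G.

|G| = 40 and 20 | 40, so subgroups of order 20 are possible by Lagrange.
The subgroups of order 20 are: {1, 9, 13, 15, 19, 21, 23, 25, 29, 31, 35, 43, 47, 49, 51, 61, 71, 81, 83, 85}; {1, 5, 9, 13, 17, 21, 25, 29, 37, 41, 45, 49, 53, 57, 61, 65, 69, 73, 81, 85}; {1, 3, 7, 9, 13, 21, 25, 27, 29, 39, 49, 59, 61, 63, 67, 75, 79, 81, 85, 87}; {1, 7, 9, 15, 17, 23, 25, 31, 39, 41, 47, 49, 57, 63, 65, 71, 73, 79, 81, 87}; … (7 in all).
So G has 7 subgroups of order 20.

7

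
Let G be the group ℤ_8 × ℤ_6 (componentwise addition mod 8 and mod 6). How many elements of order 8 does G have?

An element (a,b) has order lcm(ord(a), ord(b)); count pairs with lcm equal to 8.
Enumerating gives 8 such elements.

8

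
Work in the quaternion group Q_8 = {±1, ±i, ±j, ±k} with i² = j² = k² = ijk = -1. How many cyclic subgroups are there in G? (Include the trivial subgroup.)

5

A cyclic subgroup of order d is generated by each of its φ(d) elements of order d, so the cyclic subgroups of order d number (#elements of order d)/φ(d).
Cyclic subgroups by order — order 1: 1; order 2: 1; order 4: 3.
Total: 5.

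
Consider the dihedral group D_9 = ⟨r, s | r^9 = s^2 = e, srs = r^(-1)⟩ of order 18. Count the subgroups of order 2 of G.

|G| = 18 and 2 | 18, so subgroups of order 2 are possible by Lagrange.
The subgroups of order 2 are: {e, r^2s}; {e, r^3s}; {e, r^4s}; {e, r^5s}; … (9 in all).
So G has 9 subgroups of order 2.

9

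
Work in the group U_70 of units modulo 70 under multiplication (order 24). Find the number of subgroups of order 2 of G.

3

|G| = 24 and 2 | 24, so subgroups of order 2 are possible by Lagrange.
The subgroups of order 2 are: {1, 29}; {1, 41}; {1, 69}.
So G has 3 subgroups of order 2.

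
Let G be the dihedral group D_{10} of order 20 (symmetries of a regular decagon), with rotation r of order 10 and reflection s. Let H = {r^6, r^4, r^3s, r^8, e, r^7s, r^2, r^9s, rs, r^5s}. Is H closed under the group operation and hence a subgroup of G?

|H| = 10 divides |G| = 20, consistent with Lagrange.
H contains the identity, every element's inverse is in H, and H is closed under ·: it is a subgroup.

Yes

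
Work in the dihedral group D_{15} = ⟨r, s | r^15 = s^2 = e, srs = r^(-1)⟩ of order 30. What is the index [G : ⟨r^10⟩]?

|⟨r^10⟩| = 3 and |G| = 30.
By Lagrange, [G : H] = |G|/|H| = 30/3 = 10.

10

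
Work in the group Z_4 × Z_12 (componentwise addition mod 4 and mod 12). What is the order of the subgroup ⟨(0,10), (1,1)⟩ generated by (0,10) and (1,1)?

24

|⟨(0,10)⟩| = 6 and |⟨(1,1)⟩| = 12, so |H| is a multiple of lcm(6, 12) = 12 and divides |G| = 48.
Closing under the operation: H = {(0,0), (0,2), (0,4), (0,6), (0,8), (0,10), (1,1), (1,3), (1,5), (1,7), (1,9), (1,11), (2,0), (2,2), (2,4), (2,6), (2,8), (2,10), (3,1), (3,3), (3,5), (3,7), (3,9), (3,11)}, so |H| = 24.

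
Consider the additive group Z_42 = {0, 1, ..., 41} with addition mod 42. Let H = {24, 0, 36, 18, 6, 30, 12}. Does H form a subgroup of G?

|H| = 7 divides |G| = 42, consistent with Lagrange.
H contains the identity, every element's inverse is in H, and H is closed under +: it is a subgroup.
In fact H = ⟨18⟩.

Yes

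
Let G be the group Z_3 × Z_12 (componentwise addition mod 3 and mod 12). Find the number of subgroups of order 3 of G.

|G| = 36 and 3 | 36, so subgroups of order 3 are possible by Lagrange.
The subgroups of order 3 are: {(0,0), (0,4), (0,8)}; {(0,0), (1,0), (2,0)}; {(0,0), (1,4), (2,8)}; {(0,0), (1,8), (2,4)}.
So G has 4 subgroups of order 3.

4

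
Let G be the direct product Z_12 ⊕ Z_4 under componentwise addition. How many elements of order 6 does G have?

6

An element (a,b) has order lcm(ord(a), ord(b)); count pairs with lcm equal to 6.
Enumerating gives 6 such elements.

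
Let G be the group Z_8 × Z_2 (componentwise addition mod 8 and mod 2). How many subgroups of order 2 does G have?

|G| = 16 and 2 | 16, so subgroups of order 2 are possible by Lagrange.
The subgroups of order 2 are: {(0,0), (0,1)}; {(0,0), (4,0)}; {(0,0), (4,1)}.
So G has 3 subgroups of order 2.

3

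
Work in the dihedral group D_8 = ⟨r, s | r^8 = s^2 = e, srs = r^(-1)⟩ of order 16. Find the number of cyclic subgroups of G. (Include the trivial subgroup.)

Group the elements of G by the cyclic subgroup they generate; each cyclic subgroup of order d accounts for φ(d) elements.
Cyclic subgroups by order — order 1: 1; order 2: 9; order 4: 1; order 8: 1.
Total: 12.

12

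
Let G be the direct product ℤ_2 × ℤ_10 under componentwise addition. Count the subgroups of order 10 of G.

|G| = 20 and 10 | 20, so subgroups of order 10 are possible by Lagrange.
The subgroups of order 10 are: {(0,0), (0,1), (0,2), (0,3), (0,4), (0,5), (0,6), (0,7), (0,8), (0,9)}; {(0,0), (0,2), (0,4), (0,6), (0,8), (1,0), (1,2), (1,4), (1,6), (1,8)}; {(0,0), (0,2), (0,4), (0,6), (0,8), (1,1), (1,3), (1,5), (1,7), (1,9)}.
So G has 3 subgroups of order 10.

3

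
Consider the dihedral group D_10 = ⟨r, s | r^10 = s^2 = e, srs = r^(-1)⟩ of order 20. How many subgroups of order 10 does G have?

3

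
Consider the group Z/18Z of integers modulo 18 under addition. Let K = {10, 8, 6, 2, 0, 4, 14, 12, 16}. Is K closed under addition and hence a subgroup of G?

Yes

|K| = 9 divides |G| = 18, consistent with Lagrange.
K contains the identity, every element's inverse is in K, and K is closed under +: it is a subgroup.
In fact K = ⟨2⟩.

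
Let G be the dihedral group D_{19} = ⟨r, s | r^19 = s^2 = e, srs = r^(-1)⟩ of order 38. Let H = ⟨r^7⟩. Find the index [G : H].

2

|⟨r^7⟩| = 19 and |G| = 38.
By Lagrange, [G : H] = |G|/|H| = 38/19 = 2.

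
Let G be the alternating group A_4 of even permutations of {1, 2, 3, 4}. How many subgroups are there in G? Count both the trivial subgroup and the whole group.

|G| = 12, so by Lagrange every subgroup order divides 12. Divisors: 1, 2, 3, 4, 6, 12.
Subgroups by order — order 1: 1; order 2: 3; order 3: 4; order 4: 1; order 6: 0; order 12: 1.
Total: 1 + 3 + 4 + 1 + 0 + 1 = 10.

10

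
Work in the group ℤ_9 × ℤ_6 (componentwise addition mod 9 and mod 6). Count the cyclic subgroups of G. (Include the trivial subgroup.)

Each element a generates a cyclic subgroup ⟨a⟩; distinct elements may generate the same one (a cyclic group of order d has φ(d) generators).
Cyclic subgroups by order — order 1: 1; order 2: 1; order 3: 4; order 6: 4; order 9: 3; order 18: 3.
Total: 16.

16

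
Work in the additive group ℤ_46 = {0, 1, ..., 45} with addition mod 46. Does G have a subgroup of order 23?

23 | 46. A subgroup of order 23 is {0, 2, 4, 6, 8, 10, 12, 14, 16, 18, 20, 22, 24, 26, 28, 30, 32, 34, 36, 38, 40, 42, 44}.

Yes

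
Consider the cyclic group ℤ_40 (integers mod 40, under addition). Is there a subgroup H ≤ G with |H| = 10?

Yes

10 | 40. A subgroup of order 10 is {0, 4, 8, 12, 16, 20, 24, 28, 32, 36}.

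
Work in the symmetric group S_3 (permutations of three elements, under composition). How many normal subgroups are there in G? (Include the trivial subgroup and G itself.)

3

G has 6 subgroups. Checking conjugation-invariance by order — order 1: 1/1 normal; order 2: 0/3 normal; order 3: 1/1 normal; order 6: 1/1 normal.
Total normal subgroups: 3.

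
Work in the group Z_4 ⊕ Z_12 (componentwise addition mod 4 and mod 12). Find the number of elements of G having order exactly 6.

6

An element (a,b) has order lcm(ord(a), ord(b)); count pairs with lcm equal to 6.
Enumerating gives 6 such elements.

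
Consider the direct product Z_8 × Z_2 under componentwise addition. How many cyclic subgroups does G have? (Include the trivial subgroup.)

8

Each element a generates a cyclic subgroup ⟨a⟩; distinct elements may generate the same one (a cyclic group of order d has φ(d) generators).
Cyclic subgroups by order — order 1: 1; order 2: 3; order 4: 2; order 8: 2.
Total: 8.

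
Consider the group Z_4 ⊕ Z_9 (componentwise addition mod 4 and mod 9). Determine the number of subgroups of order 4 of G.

1

|G| = 36 and 4 | 36, so subgroups of order 4 are possible by Lagrange.
The subgroups of order 4 are: {(0,0), (1,0), (2,0), (3,0)}.
So G has 1 subgroup of order 4.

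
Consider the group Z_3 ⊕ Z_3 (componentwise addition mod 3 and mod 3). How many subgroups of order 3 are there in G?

|G| = 9 and 3 | 9, so subgroups of order 3 are possible by Lagrange.
The subgroups of order 3 are: {(0,0), (0,1), (0,2)}; {(0,0), (1,0), (2,0)}; {(0,0), (1,1), (2,2)}; {(0,0), (1,2), (2,1)}.
So G has 4 subgroups of order 3.

4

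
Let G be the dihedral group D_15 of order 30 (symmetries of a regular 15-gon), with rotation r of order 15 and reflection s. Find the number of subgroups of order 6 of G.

|G| = 30 and 6 | 30, so subgroups of order 6 are possible by Lagrange.
The subgroups of order 6 are: {e, r^5, r^10, s, r^5s, r^10s}; {e, r^5, r^10, rs, r^6s, r^11s}; {e, r^5, r^10, r^2s, r^7s, r^12s}; {e, r^5, r^10, r^3s, r^8s, r^13s}; … (5 in all).
So G has 5 subgroups of order 6.

5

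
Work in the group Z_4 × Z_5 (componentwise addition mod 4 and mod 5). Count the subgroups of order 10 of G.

|G| = 20 and 10 | 20, so subgroups of order 10 are possible by Lagrange.
The subgroups of order 10 are: {(0,0), (0,1), (0,2), (0,3), (0,4), (2,0), (2,1), (2,2), (2,3), (2,4)}.
So G has 1 subgroup of order 10.

1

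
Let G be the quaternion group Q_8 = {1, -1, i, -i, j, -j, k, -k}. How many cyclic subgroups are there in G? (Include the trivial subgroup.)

Each element a generates a cyclic subgroup ⟨a⟩; distinct elements may generate the same one (a cyclic group of order d has φ(d) generators).
Cyclic subgroups by order — order 1: 1; order 2: 1; order 4: 3.
Total: 5.

5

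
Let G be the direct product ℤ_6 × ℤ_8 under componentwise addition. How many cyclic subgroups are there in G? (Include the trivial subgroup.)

Each element a generates a cyclic subgroup ⟨a⟩; distinct elements may generate the same one (a cyclic group of order d has φ(d) generators).
Cyclic subgroups by order — order 1: 1; order 2: 3; order 3: 1; order 4: 2; order 6: 3; order 8: 2; order 12: 2; order 24: 2.
Total: 16.

16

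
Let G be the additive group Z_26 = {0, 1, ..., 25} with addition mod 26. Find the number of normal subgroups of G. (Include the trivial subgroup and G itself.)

G is abelian, so every subgroup is normal.
G has 4 subgroups in total, hence 4 normal subgroups.

4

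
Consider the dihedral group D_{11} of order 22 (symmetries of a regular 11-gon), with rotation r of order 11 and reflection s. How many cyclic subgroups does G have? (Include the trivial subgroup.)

13

Group the elements of G by the cyclic subgroup they generate; each cyclic subgroup of order d accounts for φ(d) elements.
Cyclic subgroups by order — order 1: 1; order 2: 11; order 11: 1.
Total: 13.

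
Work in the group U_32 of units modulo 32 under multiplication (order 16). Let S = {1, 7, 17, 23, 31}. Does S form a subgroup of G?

No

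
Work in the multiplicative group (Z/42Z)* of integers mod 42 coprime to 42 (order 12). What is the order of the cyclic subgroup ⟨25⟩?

Compute successive powers of 25 mod 42: 25, 37, 1; 25^3 ≡ 1 (mod 42).
So |⟨25⟩| = 3.

3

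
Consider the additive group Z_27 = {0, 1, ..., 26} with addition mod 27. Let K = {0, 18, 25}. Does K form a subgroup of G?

No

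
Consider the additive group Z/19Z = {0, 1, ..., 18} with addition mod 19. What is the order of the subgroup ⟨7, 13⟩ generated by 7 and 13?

|⟨7⟩| = 19 and |⟨13⟩| = 19, so |H| is a multiple of lcm(19, 19) = 19 and divides |G| = 19.
Closing {7, 13} under the group operation gives all of G, so |H| = 19.

19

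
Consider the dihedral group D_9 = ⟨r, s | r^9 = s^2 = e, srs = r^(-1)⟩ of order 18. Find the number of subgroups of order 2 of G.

9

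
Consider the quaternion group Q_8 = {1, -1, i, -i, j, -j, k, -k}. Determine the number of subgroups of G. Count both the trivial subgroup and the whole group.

|G| = 8, so by Lagrange every subgroup order divides 8. Divisors: 1, 2, 4, 8.
Subgroups by order — order 1: 1; order 2: 1; order 4: 3; order 8: 1.
Total: 1 + 1 + 3 + 1 = 6.

6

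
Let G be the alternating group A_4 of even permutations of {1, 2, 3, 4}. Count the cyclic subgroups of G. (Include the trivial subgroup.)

8

A cyclic subgroup of order d is generated by each of its φ(d) elements of order d, so the cyclic subgroups of order d number (#elements of order d)/φ(d).
Cyclic subgroups by order — order 1: 1; order 2: 3; order 3: 4.
Total: 8.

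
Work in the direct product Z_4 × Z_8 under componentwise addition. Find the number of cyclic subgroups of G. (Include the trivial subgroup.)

14

Group the elements of G by the cyclic subgroup they generate; each cyclic subgroup of order d accounts for φ(d) elements.
Cyclic subgroups by order — order 1: 1; order 2: 3; order 4: 6; order 8: 4.
Total: 14.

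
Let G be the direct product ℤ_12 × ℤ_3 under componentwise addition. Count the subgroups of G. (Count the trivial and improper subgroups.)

18

|G| = 36, so by Lagrange every subgroup order divides 36. Divisors: 1, 2, 3, 4, 6, 9, 12, 18, 36.
Subgroups by order — order 1: 1; order 2: 1; order 3: 4; order 4: 1; order 6: 4; order 9: 1; order 12: 4; order 18: 1; order 36: 1.
Total: 1 + 1 + 4 + 1 + 4 + 1 + 4 + 1 + 1 = 18.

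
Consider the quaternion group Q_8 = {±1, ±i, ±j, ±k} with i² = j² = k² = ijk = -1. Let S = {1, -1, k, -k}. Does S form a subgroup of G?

|S| = 4 divides |G| = 8, consistent with Lagrange.
S contains the identity, every element's inverse is in S, and S is closed under ·: it is a subgroup.
In fact S = ⟨-k⟩.

Yes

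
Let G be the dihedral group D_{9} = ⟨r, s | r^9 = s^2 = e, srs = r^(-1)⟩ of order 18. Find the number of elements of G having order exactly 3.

The elements of order 3 are: r^3, r^6.
That's 2.

2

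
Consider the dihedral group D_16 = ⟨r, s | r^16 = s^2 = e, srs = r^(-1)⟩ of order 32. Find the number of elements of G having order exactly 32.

No element of G has order 32 (even though 32 | 32).

0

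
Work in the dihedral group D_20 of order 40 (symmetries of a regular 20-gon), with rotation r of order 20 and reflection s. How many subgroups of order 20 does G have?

|G| = 40 and 20 | 40, so subgroups of order 20 are possible by Lagrange.
The subgroups of order 20 are: {e, r, r^2, r^3, r^4, r^5, r^6, r^7, r^8, r^9, r^10, r^11, r^12, r^13, r^14, r^15, r^16, r^17, r^18, r^19}; {e, r^2, r^4, r^6, r^8, r^10, r^12, r^14, r^16, r^18, s, r^2s, r^4s, r^6s, r^8s, r^10s, r^12s, r^14s, r^16s, r^18s}; {e, r^2, r^4, r^6, r^8, r^10, r^12, r^14, r^16, r^18, rs, r^3s, r^5s, r^7s, r^9s, r^11s, r^13s, r^15s, r^17s, r^19s}.
So G has 3 subgroups of order 20.

3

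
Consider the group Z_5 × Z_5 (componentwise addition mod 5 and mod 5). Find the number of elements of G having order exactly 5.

24

An element (a,b) has order lcm(ord(a), ord(b)); count pairs with lcm equal to 5.
Enumerating gives 24 such elements.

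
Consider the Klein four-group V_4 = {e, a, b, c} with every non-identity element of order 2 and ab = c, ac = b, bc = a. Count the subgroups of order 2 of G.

3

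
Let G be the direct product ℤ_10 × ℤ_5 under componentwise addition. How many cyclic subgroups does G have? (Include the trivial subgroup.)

14

Group the elements of G by the cyclic subgroup they generate; each cyclic subgroup of order d accounts for φ(d) elements.
Cyclic subgroups by order — order 1: 1; order 2: 1; order 5: 6; order 10: 6.
Total: 14.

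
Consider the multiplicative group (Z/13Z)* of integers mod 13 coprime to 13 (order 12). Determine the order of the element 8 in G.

Compute successive powers of 8 mod 13: 8, 12, 5, 1; 8^4 ≡ 1 (mod 13).
So |⟨8⟩| = 4.

4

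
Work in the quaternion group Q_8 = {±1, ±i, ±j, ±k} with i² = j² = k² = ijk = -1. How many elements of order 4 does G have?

6

The elements of order 4 are: i, -i, j, -j, k, -k.
That's 6.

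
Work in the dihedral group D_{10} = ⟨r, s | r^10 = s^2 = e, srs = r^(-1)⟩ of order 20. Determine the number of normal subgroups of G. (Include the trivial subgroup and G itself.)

7

G has 22 subgroups. Checking conjugation-invariance by order — order 1: 1/1 normal; order 2: 1/11 normal; order 4: 0/5 normal; order 5: 1/1 normal; order 10: 3/3 normal; order 20: 1/1 normal.
Total normal subgroups: 7.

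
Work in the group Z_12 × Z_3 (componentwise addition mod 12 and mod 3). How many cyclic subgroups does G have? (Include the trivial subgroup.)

Group the elements of G by the cyclic subgroup they generate; each cyclic subgroup of order d accounts for φ(d) elements.
Cyclic subgroups by order — order 1: 1; order 2: 1; order 3: 4; order 4: 1; order 6: 4; order 12: 4.
Total: 15.

15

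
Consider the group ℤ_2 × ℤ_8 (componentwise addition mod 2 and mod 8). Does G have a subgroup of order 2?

Yes

2 | 16. A subgroup of order 2 is {(0,0), (0,4)}.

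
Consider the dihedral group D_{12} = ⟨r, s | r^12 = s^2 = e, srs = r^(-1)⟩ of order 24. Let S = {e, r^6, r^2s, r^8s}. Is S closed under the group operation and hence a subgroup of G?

Yes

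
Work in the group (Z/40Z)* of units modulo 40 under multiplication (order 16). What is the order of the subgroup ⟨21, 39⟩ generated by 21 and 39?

4

|⟨21⟩| = 2 and |⟨39⟩| = 2, so |H| is a multiple of lcm(2, 2) = 2 and divides |G| = 16.
Closing under the operation: H = {1, 19, 21, 39}, so |H| = 4.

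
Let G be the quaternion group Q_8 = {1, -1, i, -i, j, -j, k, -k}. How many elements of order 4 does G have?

6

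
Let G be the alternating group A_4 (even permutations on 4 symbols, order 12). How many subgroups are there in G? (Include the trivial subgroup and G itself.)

10

|G| = 12, so by Lagrange every subgroup order divides 12. Divisors: 1, 2, 3, 4, 6, 12.
Subgroups by order — order 1: 1; order 2: 3; order 3: 4; order 4: 1; order 6: 0; order 12: 1.
Total: 1 + 3 + 4 + 1 + 0 + 1 = 10.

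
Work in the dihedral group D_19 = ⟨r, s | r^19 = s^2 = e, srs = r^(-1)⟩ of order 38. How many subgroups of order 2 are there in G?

19

|G| = 38 and 2 | 38, so subgroups of order 2 are possible by Lagrange.
The subgroups of order 2 are: {e, r^10s}; {e, r^11s}; {e, r^12s}; {e, r^13s}; … (19 in all).
So G has 19 subgroups of order 2.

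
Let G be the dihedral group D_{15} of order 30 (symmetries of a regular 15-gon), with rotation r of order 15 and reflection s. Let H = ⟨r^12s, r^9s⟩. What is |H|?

|⟨r^12s⟩| = 2 and |⟨r^9s⟩| = 2, so |H| is a multiple of lcm(2, 2) = 2 and divides |G| = 30.
Closing under the operation: H = {e, r^3, r^6, r^9, r^12, s, r^3s, r^6s, r^9s, r^12s}, so |H| = 10.

10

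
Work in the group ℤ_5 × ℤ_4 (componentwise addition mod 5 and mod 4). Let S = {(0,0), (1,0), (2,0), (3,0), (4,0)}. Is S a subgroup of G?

|S| = 5 divides |G| = 20, consistent with Lagrange.
S contains the identity, every element's inverse is in S, and S is closed under +: it is a subgroup.
In fact S = ⟨(4,0)⟩.

Yes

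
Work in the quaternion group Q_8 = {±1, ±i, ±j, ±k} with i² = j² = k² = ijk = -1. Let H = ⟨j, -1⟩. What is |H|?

4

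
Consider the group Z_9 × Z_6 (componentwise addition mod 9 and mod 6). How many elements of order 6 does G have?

An element (a,b) has order lcm(ord(a), ord(b)); count pairs with lcm equal to 6.
Enumerating gives 8 such elements.

8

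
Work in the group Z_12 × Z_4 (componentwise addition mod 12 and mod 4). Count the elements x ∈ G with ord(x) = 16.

0

An element (a,b) has order lcm(ord(a), ord(b)); count pairs with lcm equal to 16.
Enumerating gives 0 such elements.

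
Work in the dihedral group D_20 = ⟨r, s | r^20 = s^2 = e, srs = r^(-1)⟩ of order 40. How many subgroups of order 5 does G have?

|G| = 40 and 5 | 40, so subgroups of order 5 are possible by Lagrange.
The subgroups of order 5 are: {e, r^4, r^8, r^12, r^16}.
So G has 1 subgroup of order 5.

1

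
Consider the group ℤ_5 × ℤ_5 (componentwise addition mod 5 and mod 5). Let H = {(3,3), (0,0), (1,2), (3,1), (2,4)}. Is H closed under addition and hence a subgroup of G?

No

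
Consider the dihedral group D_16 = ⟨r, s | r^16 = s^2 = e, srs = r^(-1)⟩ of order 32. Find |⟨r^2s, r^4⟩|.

8

|⟨r^2s⟩| = 2 and |⟨r^4⟩| = 4, so |H| is a multiple of lcm(2, 4) = 4 and divides |G| = 32.
Closing under the operation: H = {e, r^4, r^8, r^12, r^2s, r^6s, r^10s, r^14s}, so |H| = 8.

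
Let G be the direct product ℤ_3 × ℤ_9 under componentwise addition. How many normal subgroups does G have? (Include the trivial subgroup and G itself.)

10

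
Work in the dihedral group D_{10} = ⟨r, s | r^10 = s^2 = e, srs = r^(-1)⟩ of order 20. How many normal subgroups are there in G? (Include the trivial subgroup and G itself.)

7

G has 22 subgroups. Checking conjugation-invariance by order — order 1: 1/1 normal; order 2: 1/11 normal; order 4: 0/5 normal; order 5: 1/1 normal; order 10: 3/3 normal; order 20: 1/1 normal.
Total normal subgroups: 7.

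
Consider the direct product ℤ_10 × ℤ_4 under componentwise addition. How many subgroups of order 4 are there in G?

|G| = 40 and 4 | 40, so subgroups of order 4 are possible by Lagrange.
The subgroups of order 4 are: {(0,0), (0,1), (0,2), (0,3)}; {(0,0), (0,2), (5,0), (5,2)}; {(0,0), (0,2), (5,1), (5,3)}.
So G has 3 subgroups of order 4.

3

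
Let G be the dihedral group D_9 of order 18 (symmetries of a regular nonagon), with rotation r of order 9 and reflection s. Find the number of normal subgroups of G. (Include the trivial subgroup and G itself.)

G has 16 subgroups. Checking conjugation-invariance by order — order 1: 1/1 normal; order 2: 0/9 normal; order 3: 1/1 normal; order 6: 0/3 normal; order 9: 1/1 normal; order 18: 1/1 normal.
Total normal subgroups: 4.

4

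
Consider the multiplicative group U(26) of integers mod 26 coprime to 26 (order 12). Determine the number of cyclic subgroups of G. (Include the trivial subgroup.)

6

A cyclic subgroup of order d is generated by each of its φ(d) elements of order d, so the cyclic subgroups of order d number (#elements of order d)/φ(d).
Cyclic subgroups by order — order 1: 1; order 2: 1; order 3: 1; order 4: 1; order 6: 1; order 12: 1.
Total: 6.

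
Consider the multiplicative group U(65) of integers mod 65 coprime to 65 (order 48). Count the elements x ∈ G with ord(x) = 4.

Enumerating element orders in G gives 12 elements of order 4.

12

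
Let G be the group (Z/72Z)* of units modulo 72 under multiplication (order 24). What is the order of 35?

Compute successive powers of 35 mod 72: 35, 1; 35^2 ≡ 1 (mod 72).
So |⟨35⟩| = 2.

2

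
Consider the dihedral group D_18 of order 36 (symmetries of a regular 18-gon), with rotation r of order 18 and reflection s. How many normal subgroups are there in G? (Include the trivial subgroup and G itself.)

G has 45 subgroups. Checking conjugation-invariance by order — order 1: 1/1 normal; order 2: 1/19 normal; order 3: 1/1 normal; order 4: 0/9 normal; order 6: 1/7 normal; order 9: 1/1 normal; order 12: 0/3 normal; order 18: 3/3 normal; order 36: 1/1 normal.
Total normal subgroups: 9.

9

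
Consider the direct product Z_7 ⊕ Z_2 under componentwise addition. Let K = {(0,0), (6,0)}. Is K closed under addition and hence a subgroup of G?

(6,0) ∈ K but its inverse (1,0) ∉ K, so K is not a subgroup.

No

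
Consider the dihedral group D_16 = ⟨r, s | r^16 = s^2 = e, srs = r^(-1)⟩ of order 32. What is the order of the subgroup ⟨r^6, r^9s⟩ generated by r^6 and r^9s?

|⟨r^6⟩| = 8 and |⟨r^9s⟩| = 2, so |H| is a multiple of lcm(8, 2) = 8 and divides |G| = 32.
Closing under the operation: H = {e, r^2, r^4, r^6, r^8, r^10, r^12, r^14, rs, r^3s, r^5s, r^7s, r^9s, r^11s, r^13s, r^15s}, so |H| = 16.

16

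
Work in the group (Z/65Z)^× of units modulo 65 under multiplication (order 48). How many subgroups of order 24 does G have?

3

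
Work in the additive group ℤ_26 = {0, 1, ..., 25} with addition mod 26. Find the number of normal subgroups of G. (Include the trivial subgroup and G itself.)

G is abelian, so every subgroup is normal.
G has 4 subgroups in total, hence 4 normal subgroups.

4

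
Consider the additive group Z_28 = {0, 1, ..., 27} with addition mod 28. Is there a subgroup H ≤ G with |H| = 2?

Yes

2 | 28. A subgroup of order 2 is {0, 14}.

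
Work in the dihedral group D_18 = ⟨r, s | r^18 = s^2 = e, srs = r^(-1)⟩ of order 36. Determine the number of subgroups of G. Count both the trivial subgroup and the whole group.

|G| = 36, so by Lagrange every subgroup order divides 36. Divisors: 1, 2, 3, 4, 6, 9, 12, 18, 36.
Subgroups by order — order 1: 1; order 2: 19; order 3: 1; order 4: 9; order 6: 7; order 9: 1; order 12: 3; order 18: 3; order 36: 1.
Total: 1 + 19 + 1 + 9 + 7 + 1 + 3 + 3 + 1 = 45.

45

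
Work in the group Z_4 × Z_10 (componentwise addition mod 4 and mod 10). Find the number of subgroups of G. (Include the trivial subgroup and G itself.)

|G| = 40, so by Lagrange every subgroup order divides 40. Divisors: 1, 2, 4, 5, 8, 10, 20, 40.
Subgroups by order — order 1: 1; order 2: 3; order 4: 3; order 5: 1; order 8: 1; order 10: 3; order 20: 3; order 40: 1.
Total: 1 + 3 + 3 + 1 + 1 + 3 + 3 + 1 = 16.

16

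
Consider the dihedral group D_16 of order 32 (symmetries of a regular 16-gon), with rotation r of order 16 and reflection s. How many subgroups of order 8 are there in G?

5

|G| = 32 and 8 | 32, so subgroups of order 8 are possible by Lagrange.
The subgroups of order 8 are: {e, r^2, r^4, r^6, r^8, r^10, r^12, r^14}; {e, r^4, r^8, r^12, r^2s, r^6s, r^10s, r^14s}; {e, r^4, r^8, r^12, r^3s, r^7s, r^11s, r^15s}; {e, r^4, r^8, r^12, s, r^4s, r^8s, r^12s}; … (5 in all).
So G has 5 subgroups of order 8.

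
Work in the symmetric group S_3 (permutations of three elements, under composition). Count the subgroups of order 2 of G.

3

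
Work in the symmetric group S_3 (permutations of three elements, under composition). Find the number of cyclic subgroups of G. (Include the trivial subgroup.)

5

Each element a generates a cyclic subgroup ⟨a⟩; distinct elements may generate the same one (a cyclic group of order d has φ(d) generators).
Cyclic subgroups by order — order 1: 1; order 2: 3; order 3: 1.
Total: 5.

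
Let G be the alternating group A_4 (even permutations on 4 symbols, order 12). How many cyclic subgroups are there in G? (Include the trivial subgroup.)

A cyclic subgroup of order d is generated by each of its φ(d) elements of order d, so the cyclic subgroups of order d number (#elements of order d)/φ(d).
Cyclic subgroups by order — order 1: 1; order 2: 3; order 3: 4.
Total: 8.

8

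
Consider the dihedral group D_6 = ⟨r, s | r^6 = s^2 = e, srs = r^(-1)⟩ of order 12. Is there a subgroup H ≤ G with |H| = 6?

Yes

6 | 12. A subgroup of order 6 is {e, r, r^2, r^3, r^4, r^5}.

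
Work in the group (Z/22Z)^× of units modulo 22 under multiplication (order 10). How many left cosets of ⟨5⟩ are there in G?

2

|⟨5⟩| = 5 and |G| = 10.
By Lagrange, [G : H] = |G|/|H| = 10/5 = 2.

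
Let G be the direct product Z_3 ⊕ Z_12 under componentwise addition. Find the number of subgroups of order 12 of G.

|G| = 36 and 12 | 36, so subgroups of order 12 are possible by Lagrange.
The subgroups of order 12 are: {(0,0), (0,1), (0,2), (0,3), (0,4), (0,5), (0,6), (0,7), (0,8), (0,9), (0,10), (0,11)}; {(0,0), (0,3), (0,6), (0,9), (1,0), (1,3), (1,6), (1,9), (2,0), (2,3), (2,6), (2,9)}; {(0,0), (0,3), (0,6), (0,9), (1,1), (1,4), (1,7), (1,10), (2,2), (2,5), (2,8), (2,11)}; {(0,0), (0,3), (0,6), (0,9), (1,2), (1,5), (1,8), (1,11), (2,1), (2,4), (2,7), (2,10)}.
So G has 4 subgroups of order 12.

4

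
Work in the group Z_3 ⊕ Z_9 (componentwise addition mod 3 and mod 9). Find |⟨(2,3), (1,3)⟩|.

|⟨(2,3)⟩| = 3 and |⟨(1,3)⟩| = 3, so |H| is a multiple of lcm(3, 3) = 3 and divides |G| = 27.
Closing under the operation: H = {(0,0), (0,3), (0,6), (1,0), (1,3), (1,6), (2,0), (2,3), (2,6)}, so |H| = 9.

9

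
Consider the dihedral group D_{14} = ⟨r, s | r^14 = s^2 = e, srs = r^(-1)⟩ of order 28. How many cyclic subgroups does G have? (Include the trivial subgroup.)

Group the elements of G by the cyclic subgroup they generate; each cyclic subgroup of order d accounts for φ(d) elements.
Cyclic subgroups by order — order 1: 1; order 2: 15; order 7: 1; order 14: 1.
Total: 18.

18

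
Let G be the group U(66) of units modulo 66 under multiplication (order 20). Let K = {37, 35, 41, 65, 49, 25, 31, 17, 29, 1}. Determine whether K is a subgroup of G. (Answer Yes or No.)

|K| = 10 divides |G| = 20, consistent with Lagrange.
K contains the identity, every element's inverse is in K, and K is closed under ·: it is a subgroup.
In fact K = ⟨35⟩.

Yes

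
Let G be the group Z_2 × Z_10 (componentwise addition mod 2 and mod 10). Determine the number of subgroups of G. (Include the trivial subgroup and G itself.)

|G| = 20, so by Lagrange every subgroup order divides 20. Divisors: 1, 2, 4, 5, 10, 20.
Subgroups by order — order 1: 1; order 2: 3; order 4: 1; order 5: 1; order 10: 3; order 20: 1.
Total: 1 + 3 + 1 + 1 + 3 + 1 = 10.

10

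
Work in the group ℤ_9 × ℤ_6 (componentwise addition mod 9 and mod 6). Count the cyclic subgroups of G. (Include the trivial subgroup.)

16

Group the elements of G by the cyclic subgroup they generate; each cyclic subgroup of order d accounts for φ(d) elements.
Cyclic subgroups by order — order 1: 1; order 2: 1; order 3: 4; order 6: 4; order 9: 3; order 18: 3.
Total: 16.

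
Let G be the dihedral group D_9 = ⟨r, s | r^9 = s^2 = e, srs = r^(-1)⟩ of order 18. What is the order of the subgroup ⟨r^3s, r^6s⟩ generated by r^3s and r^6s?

|⟨r^3s⟩| = 2 and |⟨r^6s⟩| = 2, so |H| is a multiple of lcm(2, 2) = 2 and divides |G| = 18.
Closing under the operation: H = {e, r^3, r^6, s, r^3s, r^6s}, so |H| = 6.

6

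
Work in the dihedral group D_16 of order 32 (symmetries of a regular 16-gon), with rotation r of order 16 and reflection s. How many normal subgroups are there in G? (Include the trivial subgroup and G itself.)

8

G has 36 subgroups. Checking conjugation-invariance by order — order 1: 1/1 normal; order 2: 1/17 normal; order 4: 1/9 normal; order 8: 1/5 normal; order 16: 3/3 normal; order 32: 1/1 normal.
Total normal subgroups: 8.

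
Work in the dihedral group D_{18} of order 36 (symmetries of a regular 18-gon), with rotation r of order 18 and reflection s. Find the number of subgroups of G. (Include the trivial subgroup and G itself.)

45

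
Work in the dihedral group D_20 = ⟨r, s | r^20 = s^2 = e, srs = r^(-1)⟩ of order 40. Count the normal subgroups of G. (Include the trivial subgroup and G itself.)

G has 48 subgroups. Checking conjugation-invariance by order — order 1: 1/1 normal; order 2: 1/21 normal; order 4: 1/11 normal; order 5: 1/1 normal; order 8: 0/5 normal; order 10: 1/5 normal; order 20: 3/3 normal; order 40: 1/1 normal.
Total normal subgroups: 9.

9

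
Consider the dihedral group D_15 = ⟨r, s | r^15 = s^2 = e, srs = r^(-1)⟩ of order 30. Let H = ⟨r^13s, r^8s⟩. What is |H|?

6

|⟨r^13s⟩| = 2 and |⟨r^8s⟩| = 2, so |H| is a multiple of lcm(2, 2) = 2 and divides |G| = 30.
Closing under the operation: H = {e, r^5, r^10, r^3s, r^8s, r^13s}, so |H| = 6.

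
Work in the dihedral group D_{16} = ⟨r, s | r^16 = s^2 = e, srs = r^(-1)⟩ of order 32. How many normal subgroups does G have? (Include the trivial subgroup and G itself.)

8

G has 36 subgroups. Checking conjugation-invariance by order — order 1: 1/1 normal; order 2: 1/17 normal; order 4: 1/9 normal; order 8: 1/5 normal; order 16: 3/3 normal; order 32: 1/1 normal.
Total normal subgroups: 8.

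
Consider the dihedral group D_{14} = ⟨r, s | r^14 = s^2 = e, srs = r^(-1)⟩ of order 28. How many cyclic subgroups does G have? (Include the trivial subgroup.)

Group the elements of G by the cyclic subgroup they generate; each cyclic subgroup of order d accounts for φ(d) elements.
Cyclic subgroups by order — order 1: 1; order 2: 15; order 7: 1; order 14: 1.
Total: 18.

18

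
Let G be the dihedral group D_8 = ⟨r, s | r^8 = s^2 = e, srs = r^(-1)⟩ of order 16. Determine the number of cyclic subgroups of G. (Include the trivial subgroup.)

12

A cyclic subgroup of order d is generated by each of its φ(d) elements of order d, so the cyclic subgroups of order d number (#elements of order d)/φ(d).
Cyclic subgroups by order — order 1: 1; order 2: 9; order 4: 1; order 8: 1.
Total: 12.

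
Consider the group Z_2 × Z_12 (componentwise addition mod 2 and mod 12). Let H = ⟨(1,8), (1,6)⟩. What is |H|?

12

|⟨(1,8)⟩| = 6 and |⟨(1,6)⟩| = 2, so |H| is a multiple of lcm(6, 2) = 6 and divides |G| = 24.
Closing under the operation: H = {(0,0), (0,2), (0,4), (0,6), (0,8), (0,10), (1,0), (1,2), (1,4), (1,6), (1,8), (1,10)}, so |H| = 12.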